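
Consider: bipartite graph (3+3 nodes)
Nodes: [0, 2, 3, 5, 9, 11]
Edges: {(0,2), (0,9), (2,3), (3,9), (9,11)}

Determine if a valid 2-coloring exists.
A valid 2-coloring: color 1: [2, 5, 9]; color 2: [0, 3, 11].
(χ(G) = 2 ≤ 2.)

Yes, G is 2-colorable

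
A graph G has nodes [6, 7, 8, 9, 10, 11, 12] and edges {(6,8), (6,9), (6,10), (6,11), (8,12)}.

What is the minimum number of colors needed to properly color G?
Clique number ω(G) = 2 (lower bound: χ ≥ ω).
The graph is bipartite (no odd cycle), so 2 colors suffice: χ(G) = 2.
A valid 2-coloring: color 1: [6, 7, 12]; color 2: [8, 9, 10, 11].

χ(G) = 2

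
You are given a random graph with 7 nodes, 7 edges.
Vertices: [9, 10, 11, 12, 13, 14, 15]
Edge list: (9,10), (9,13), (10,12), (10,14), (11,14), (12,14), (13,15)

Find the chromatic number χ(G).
χ(G) = 3

Clique number ω(G) = 3 (lower bound: χ ≥ ω).
The clique on [10, 12, 14] has size 3, forcing χ ≥ 3, and the coloring below uses 3 colors, so χ(G) = 3.
A valid 3-coloring: color 1: [9, 14, 15]; color 2: [10, 11, 13]; color 3: [12].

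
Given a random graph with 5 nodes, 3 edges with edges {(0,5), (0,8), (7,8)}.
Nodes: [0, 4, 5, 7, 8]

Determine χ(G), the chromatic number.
Clique number ω(G) = 2 (lower bound: χ ≥ ω).
The graph is bipartite (no odd cycle), so 2 colors suffice: χ(G) = 2.
A valid 2-coloring: color 1: [0, 4, 7]; color 2: [5, 8].

χ(G) = 2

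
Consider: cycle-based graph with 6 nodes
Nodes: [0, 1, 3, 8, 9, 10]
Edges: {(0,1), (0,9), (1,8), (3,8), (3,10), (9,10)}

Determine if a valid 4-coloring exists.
A valid 4-coloring: color 1: [1, 3, 9]; color 2: [0, 8, 10].
(χ(G) = 2 ≤ 4.)

Yes, G is 4-colorable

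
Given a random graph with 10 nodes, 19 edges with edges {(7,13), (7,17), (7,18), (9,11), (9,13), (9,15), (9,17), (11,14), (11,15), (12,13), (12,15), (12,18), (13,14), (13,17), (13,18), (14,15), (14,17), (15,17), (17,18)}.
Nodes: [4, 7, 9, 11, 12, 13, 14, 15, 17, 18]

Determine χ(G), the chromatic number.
Clique number ω(G) = 4 (lower bound: χ ≥ ω).
The clique on [7, 13, 17, 18] has size 4, forcing χ ≥ 4, and the coloring below uses 4 colors, so χ(G) = 4.
A valid 4-coloring: color 1: [4, 13, 15]; color 2: [11, 12, 17]; color 3: [9, 14, 18]; color 4: [7].

χ(G) = 4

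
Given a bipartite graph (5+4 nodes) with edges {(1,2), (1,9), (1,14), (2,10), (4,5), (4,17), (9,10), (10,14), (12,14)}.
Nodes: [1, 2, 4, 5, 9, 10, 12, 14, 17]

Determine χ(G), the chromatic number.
Clique number ω(G) = 2 (lower bound: χ ≥ ω).
The graph is bipartite (no odd cycle), so 2 colors suffice: χ(G) = 2.
A valid 2-coloring: color 1: [2, 4, 9, 14]; color 2: [1, 5, 10, 12, 17].

χ(G) = 2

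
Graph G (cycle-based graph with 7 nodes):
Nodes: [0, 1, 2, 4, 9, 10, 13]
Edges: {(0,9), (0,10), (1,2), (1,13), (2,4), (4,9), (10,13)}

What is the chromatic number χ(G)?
Clique number ω(G) = 2 (lower bound: χ ≥ ω).
Odd cycle [1, 13, 10, 0, 9, 4, 2] needs 3 colors (χ ≥ 3).
The coloring below uses 3 colors, so χ(G) = 3.
A valid 3-coloring: color 1: [1, 4, 10]; color 2: [0, 2, 13]; color 3: [9].

χ(G) = 3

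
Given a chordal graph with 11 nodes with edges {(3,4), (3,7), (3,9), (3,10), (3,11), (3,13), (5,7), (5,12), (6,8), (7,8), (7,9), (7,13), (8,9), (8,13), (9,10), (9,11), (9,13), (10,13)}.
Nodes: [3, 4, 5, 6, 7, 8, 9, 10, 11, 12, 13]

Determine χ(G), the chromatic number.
Clique number ω(G) = 4 (lower bound: χ ≥ ω).
The clique on [3, 9, 10, 13] has size 4, forcing χ ≥ 4, and the coloring below uses 4 colors, so χ(G) = 4.
A valid 4-coloring: color 1: [3, 5, 8]; color 2: [4, 6, 9, 12]; color 3: [11, 13]; color 4: [7, 10].

χ(G) = 4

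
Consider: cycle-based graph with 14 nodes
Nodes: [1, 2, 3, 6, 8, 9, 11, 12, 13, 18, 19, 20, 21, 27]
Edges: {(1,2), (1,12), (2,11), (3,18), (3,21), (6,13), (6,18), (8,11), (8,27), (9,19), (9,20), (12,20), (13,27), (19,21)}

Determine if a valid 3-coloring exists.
Yes, G is 3-colorable

A valid 3-coloring: color 1: [1, 3, 6, 11, 19, 20, 27]; color 2: [2, 8, 9, 12, 13, 18, 21].
(χ(G) = 2 ≤ 3.)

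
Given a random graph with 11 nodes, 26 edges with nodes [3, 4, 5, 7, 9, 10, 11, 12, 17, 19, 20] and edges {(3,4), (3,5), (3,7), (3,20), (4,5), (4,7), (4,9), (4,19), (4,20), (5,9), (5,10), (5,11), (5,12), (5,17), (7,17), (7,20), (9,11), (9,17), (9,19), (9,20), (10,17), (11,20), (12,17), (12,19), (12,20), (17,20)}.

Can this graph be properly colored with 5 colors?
Yes, G is 5-colorable

A valid 5-coloring: color 1: [5, 19, 20]; color 2: [4, 11, 17]; color 3: [3, 9, 10, 12]; color 4: [7].
(χ(G) = 4 ≤ 5.)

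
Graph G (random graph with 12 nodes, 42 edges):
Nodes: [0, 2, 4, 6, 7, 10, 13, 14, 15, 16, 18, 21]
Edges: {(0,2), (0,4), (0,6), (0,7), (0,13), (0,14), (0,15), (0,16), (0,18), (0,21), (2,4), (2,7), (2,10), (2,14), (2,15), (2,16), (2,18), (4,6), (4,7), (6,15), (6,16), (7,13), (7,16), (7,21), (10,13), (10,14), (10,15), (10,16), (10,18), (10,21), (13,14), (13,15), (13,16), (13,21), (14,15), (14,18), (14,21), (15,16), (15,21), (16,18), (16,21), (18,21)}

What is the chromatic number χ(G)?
Clique number ω(G) = 5 (lower bound: χ ≥ ω).
The clique on [0, 13, 15, 16, 21] has size 5, forcing χ ≥ 5, and the coloring below uses 5 colors, so χ(G) = 5.
A valid 5-coloring: color 1: [0, 10]; color 2: [4, 14, 16]; color 3: [2, 6, 21]; color 4: [7, 15, 18]; color 5: [13].

χ(G) = 5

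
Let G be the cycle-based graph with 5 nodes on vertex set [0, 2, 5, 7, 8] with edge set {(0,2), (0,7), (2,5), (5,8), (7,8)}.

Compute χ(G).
Clique number ω(G) = 2 (lower bound: χ ≥ ω).
Odd cycle [2, 0, 7, 8, 5] needs 3 colors (χ ≥ 3).
The coloring below uses 3 colors, so χ(G) = 3.
A valid 3-coloring: color 1: [2, 8]; color 2: [0, 5]; color 3: [7].

χ(G) = 3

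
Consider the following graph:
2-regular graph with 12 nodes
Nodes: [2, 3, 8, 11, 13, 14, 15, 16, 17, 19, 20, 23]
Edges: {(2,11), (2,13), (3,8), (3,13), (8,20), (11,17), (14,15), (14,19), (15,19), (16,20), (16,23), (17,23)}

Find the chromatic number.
χ(G) = 3

Clique number ω(G) = 3 (lower bound: χ ≥ ω).
The clique on [14, 15, 19] has size 3, forcing χ ≥ 3, and the coloring below uses 3 colors, so χ(G) = 3.
A valid 3-coloring: color 1: [2, 8, 15, 16, 17]; color 2: [3, 11, 14, 20, 23]; color 3: [13, 19].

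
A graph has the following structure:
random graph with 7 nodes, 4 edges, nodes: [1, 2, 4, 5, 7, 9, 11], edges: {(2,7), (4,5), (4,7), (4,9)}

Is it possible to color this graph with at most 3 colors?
A valid 3-coloring: color 1: [1, 2, 4, 11]; color 2: [5, 7, 9].
(χ(G) = 2 ≤ 3.)

Yes, G is 3-colorable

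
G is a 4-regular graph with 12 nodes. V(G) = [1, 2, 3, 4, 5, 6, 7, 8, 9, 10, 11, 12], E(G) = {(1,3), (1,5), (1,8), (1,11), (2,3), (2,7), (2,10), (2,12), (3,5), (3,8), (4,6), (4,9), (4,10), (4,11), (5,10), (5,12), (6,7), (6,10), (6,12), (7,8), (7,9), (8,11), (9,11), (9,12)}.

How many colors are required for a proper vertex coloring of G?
χ(G) = 3

Clique number ω(G) = 3 (lower bound: χ ≥ ω).
The clique on [1, 3, 8] has size 3, forcing χ ≥ 3, and the coloring below uses 3 colors, so χ(G) = 3.
A valid 3-coloring: color 1: [3, 7, 10, 11, 12]; color 2: [2, 4, 5, 8]; color 3: [1, 6, 9].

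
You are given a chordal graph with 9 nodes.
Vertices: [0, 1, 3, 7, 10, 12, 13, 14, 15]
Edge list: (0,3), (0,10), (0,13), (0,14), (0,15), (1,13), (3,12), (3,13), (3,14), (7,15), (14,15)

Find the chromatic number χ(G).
χ(G) = 3

Clique number ω(G) = 3 (lower bound: χ ≥ ω).
The clique on [0, 3, 13] has size 3, forcing χ ≥ 3, and the coloring below uses 3 colors, so χ(G) = 3.
A valid 3-coloring: color 1: [0, 1, 7, 12]; color 2: [3, 10, 15]; color 3: [13, 14].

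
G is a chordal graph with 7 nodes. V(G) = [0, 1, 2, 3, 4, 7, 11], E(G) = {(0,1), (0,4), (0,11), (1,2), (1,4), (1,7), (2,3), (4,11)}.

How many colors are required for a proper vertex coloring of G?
Clique number ω(G) = 3 (lower bound: χ ≥ ω).
The clique on [0, 4, 11] has size 3, forcing χ ≥ 3, and the coloring below uses 3 colors, so χ(G) = 3.
A valid 3-coloring: color 1: [1, 3, 11]; color 2: [0, 2, 7]; color 3: [4].

χ(G) = 3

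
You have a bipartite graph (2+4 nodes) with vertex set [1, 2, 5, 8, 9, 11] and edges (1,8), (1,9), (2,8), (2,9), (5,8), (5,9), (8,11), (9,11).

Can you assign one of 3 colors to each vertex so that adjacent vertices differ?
A valid 3-coloring: color 1: [8, 9]; color 2: [1, 2, 5, 11].
(χ(G) = 2 ≤ 3.)

Yes, G is 3-colorable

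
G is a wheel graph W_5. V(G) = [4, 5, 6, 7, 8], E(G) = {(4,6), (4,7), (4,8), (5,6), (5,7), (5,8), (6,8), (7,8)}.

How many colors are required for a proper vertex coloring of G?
χ(G) = 3

Clique number ω(G) = 3 (lower bound: χ ≥ ω).
The clique on [4, 6, 8] has size 3, forcing χ ≥ 3, and the coloring below uses 3 colors, so χ(G) = 3.
A valid 3-coloring: color 1: [8]; color 2: [6, 7]; color 3: [4, 5].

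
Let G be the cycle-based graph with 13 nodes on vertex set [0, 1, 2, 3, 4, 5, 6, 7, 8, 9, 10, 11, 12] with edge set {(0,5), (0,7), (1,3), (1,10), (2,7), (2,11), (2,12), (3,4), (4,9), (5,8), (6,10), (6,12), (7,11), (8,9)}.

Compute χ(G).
χ(G) = 3

Clique number ω(G) = 3 (lower bound: χ ≥ ω).
The clique on [2, 7, 11] has size 3, forcing χ ≥ 3, and the coloring below uses 3 colors, so χ(G) = 3.
A valid 3-coloring: color 1: [3, 5, 7, 9, 10, 12]; color 2: [0, 1, 2, 4, 6, 8]; color 3: [11].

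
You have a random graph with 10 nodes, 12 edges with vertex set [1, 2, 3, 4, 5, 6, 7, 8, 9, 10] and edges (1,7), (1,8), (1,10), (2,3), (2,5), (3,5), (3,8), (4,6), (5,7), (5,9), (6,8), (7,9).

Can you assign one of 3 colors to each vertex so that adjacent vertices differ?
A valid 3-coloring: color 1: [1, 5, 6]; color 2: [3, 4, 7, 10]; color 3: [2, 8, 9].
(χ(G) = 3 ≤ 3.)

Yes, G is 3-colorable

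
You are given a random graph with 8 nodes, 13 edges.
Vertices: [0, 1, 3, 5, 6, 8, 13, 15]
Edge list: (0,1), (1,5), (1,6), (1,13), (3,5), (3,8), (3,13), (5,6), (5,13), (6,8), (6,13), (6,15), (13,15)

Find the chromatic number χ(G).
χ(G) = 4

Clique number ω(G) = 4 (lower bound: χ ≥ ω).
The clique on [1, 5, 6, 13] has size 4, forcing χ ≥ 4, and the coloring below uses 4 colors, so χ(G) = 4.
A valid 4-coloring: color 1: [0, 3, 6]; color 2: [8, 13]; color 3: [5, 15]; color 4: [1].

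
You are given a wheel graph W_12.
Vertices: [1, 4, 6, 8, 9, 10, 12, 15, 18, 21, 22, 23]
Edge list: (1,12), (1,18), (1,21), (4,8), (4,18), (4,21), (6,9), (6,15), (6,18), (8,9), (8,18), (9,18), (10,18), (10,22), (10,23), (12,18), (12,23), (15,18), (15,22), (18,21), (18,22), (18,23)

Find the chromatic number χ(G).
χ(G) = 4

Clique number ω(G) = 3 (lower bound: χ ≥ ω).
Odd cycle [4, 21, 1, 12, 23, 10, 22, 15, 6, 9, 8] needs 3 colors (χ ≥ 3).
Vertex 18 is adjacent to every vertex of [1, 4, 6, 8, 9, 10, 12, 15, 21, 22, 23], which already need 3 colors among themselves, so 18 needs a new color (χ ≥ 4).
The coloring below uses 4 colors, so χ(G) = 4.
A valid 4-coloring: color 1: [18]; color 2: [1, 4, 9, 22, 23]; color 3: [8, 10, 12, 15, 21]; color 4: [6].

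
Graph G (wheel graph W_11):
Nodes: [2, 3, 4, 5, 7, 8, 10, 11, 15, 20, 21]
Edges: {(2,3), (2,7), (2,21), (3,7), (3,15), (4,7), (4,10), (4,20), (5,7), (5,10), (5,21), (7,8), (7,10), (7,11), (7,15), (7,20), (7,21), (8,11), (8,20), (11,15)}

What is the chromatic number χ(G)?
Clique number ω(G) = 3 (lower bound: χ ≥ ω).
The clique on [2, 3, 7] has size 3, forcing χ ≥ 3, and the coloring below uses 3 colors, so χ(G) = 3.
A valid 3-coloring: color 1: [7]; color 2: [2, 4, 5, 8, 15]; color 3: [3, 10, 11, 20, 21].

χ(G) = 3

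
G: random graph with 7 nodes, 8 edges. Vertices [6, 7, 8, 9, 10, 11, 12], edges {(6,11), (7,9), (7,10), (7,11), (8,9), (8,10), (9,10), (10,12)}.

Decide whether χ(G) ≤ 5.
Yes, G is 5-colorable

A valid 5-coloring: color 1: [10, 11]; color 2: [6, 7, 8, 12]; color 3: [9].
(χ(G) = 3 ≤ 5.)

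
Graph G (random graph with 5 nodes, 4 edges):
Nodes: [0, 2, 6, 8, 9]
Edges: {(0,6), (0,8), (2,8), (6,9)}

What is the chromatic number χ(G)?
χ(G) = 2

Clique number ω(G) = 2 (lower bound: χ ≥ ω).
The graph is bipartite (no odd cycle), so 2 colors suffice: χ(G) = 2.
A valid 2-coloring: color 1: [6, 8]; color 2: [0, 2, 9].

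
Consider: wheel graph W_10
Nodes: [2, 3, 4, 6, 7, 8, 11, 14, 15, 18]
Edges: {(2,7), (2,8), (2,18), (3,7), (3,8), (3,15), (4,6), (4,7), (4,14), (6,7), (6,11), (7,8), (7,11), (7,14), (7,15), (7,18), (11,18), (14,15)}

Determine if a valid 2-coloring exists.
No, G is not 2-colorable

The clique on vertices [2, 7, 8] has size 3 > 2, so it alone needs 3 colors.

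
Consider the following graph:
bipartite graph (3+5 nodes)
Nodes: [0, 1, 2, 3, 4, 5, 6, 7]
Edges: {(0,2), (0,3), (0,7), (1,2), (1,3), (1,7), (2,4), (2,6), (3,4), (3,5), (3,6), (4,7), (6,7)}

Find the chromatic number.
χ(G) = 2

Clique number ω(G) = 2 (lower bound: χ ≥ ω).
The graph is bipartite (no odd cycle), so 2 colors suffice: χ(G) = 2.
A valid 2-coloring: color 1: [2, 3, 7]; color 2: [0, 1, 4, 5, 6].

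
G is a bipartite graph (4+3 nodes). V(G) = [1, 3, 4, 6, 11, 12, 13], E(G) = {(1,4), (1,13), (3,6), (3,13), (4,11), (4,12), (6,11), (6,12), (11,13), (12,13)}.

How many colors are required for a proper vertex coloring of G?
χ(G) = 2

Clique number ω(G) = 2 (lower bound: χ ≥ ω).
The graph is bipartite (no odd cycle), so 2 colors suffice: χ(G) = 2.
A valid 2-coloring: color 1: [4, 6, 13]; color 2: [1, 3, 11, 12].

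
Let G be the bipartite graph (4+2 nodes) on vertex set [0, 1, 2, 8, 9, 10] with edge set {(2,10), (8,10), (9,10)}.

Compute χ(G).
χ(G) = 2

Clique number ω(G) = 2 (lower bound: χ ≥ ω).
The graph is bipartite (no odd cycle), so 2 colors suffice: χ(G) = 2.
A valid 2-coloring: color 1: [0, 1, 10]; color 2: [2, 8, 9].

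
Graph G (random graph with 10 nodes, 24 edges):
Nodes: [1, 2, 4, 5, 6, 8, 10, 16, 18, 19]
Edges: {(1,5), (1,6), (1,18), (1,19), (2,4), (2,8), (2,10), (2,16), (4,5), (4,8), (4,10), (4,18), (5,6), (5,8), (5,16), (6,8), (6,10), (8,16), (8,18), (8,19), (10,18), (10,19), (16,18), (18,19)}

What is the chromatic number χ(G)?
χ(G) = 3

Clique number ω(G) = 3 (lower bound: χ ≥ ω).
The clique on [2, 8, 16] has size 3, forcing χ ≥ 3, and the coloring below uses 3 colors, so χ(G) = 3.
A valid 3-coloring: color 1: [1, 8, 10]; color 2: [2, 5, 18]; color 3: [4, 6, 16, 19].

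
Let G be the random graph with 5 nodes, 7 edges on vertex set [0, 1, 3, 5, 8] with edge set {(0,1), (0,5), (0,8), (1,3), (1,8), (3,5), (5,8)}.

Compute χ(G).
χ(G) = 3

Clique number ω(G) = 3 (lower bound: χ ≥ ω).
The clique on [0, 1, 8] has size 3, forcing χ ≥ 3, and the coloring below uses 3 colors, so χ(G) = 3.
A valid 3-coloring: color 1: [3, 8]; color 2: [0]; color 3: [1, 5].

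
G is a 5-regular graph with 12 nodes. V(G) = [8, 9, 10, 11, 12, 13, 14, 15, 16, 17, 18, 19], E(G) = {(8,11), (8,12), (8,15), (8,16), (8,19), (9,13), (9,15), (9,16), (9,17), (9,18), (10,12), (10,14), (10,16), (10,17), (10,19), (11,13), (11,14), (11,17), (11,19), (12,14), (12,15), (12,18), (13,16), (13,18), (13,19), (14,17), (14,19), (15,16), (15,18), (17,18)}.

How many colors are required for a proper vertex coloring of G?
χ(G) = 4

Clique number ω(G) = 3 (lower bound: χ ≥ ω).
Odd cycle [18, 9, 16, 8, 12] needs 3 colors (χ ≥ 3).
Vertex 15 is adjacent to every vertex of [8, 9, 12, 16, 18], which already need 3 colors among themselves, so 15 needs a new color (χ ≥ 4).
The coloring below uses 4 colors, so χ(G) = 4.
A valid 4-coloring: color 1: [8, 9, 14]; color 2: [10, 11, 18]; color 3: [12, 16, 17, 19]; color 4: [13, 15].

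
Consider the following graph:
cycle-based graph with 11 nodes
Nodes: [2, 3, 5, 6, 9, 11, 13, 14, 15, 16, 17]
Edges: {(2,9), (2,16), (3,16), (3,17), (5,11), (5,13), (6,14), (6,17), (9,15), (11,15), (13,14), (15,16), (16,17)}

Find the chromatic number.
Clique number ω(G) = 3 (lower bound: χ ≥ ω).
The clique on [3, 16, 17] has size 3, forcing χ ≥ 3, and the coloring below uses 3 colors, so χ(G) = 3.
A valid 3-coloring: color 1: [6, 9, 11, 13, 16]; color 2: [2, 5, 14, 15, 17]; color 3: [3].

χ(G) = 3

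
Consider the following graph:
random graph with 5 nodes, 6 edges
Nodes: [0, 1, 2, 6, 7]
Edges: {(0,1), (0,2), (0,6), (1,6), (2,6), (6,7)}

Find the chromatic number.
Clique number ω(G) = 3 (lower bound: χ ≥ ω).
The clique on [0, 1, 6] has size 3, forcing χ ≥ 3, and the coloring below uses 3 colors, so χ(G) = 3.
A valid 3-coloring: color 1: [6]; color 2: [0, 7]; color 3: [1, 2].

χ(G) = 3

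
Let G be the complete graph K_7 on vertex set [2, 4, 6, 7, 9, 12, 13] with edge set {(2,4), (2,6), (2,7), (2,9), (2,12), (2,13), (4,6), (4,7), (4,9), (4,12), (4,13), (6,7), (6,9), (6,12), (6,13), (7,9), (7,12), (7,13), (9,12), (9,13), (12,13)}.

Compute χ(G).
Clique number ω(G) = 7 (lower bound: χ ≥ ω).
The clique on [2, 4, 6, 7, 9, 12, 13] has size 7, forcing χ ≥ 7, and the coloring below uses 7 colors, so χ(G) = 7.
A valid 7-coloring: color 1: [12]; color 2: [7]; color 3: [6]; color 4: [13]; color 5: [9]; color 6: [2]; color 7: [4].

χ(G) = 7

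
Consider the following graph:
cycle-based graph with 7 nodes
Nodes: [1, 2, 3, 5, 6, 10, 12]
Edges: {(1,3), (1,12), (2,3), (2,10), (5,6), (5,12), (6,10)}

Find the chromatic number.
χ(G) = 3

Clique number ω(G) = 2 (lower bound: χ ≥ ω).
Odd cycle [3, 2, 10, 6, 5, 12, 1] needs 3 colors (χ ≥ 3).
The coloring below uses 3 colors, so χ(G) = 3.
A valid 3-coloring: color 1: [3, 10, 12]; color 2: [1, 2, 6]; color 3: [5].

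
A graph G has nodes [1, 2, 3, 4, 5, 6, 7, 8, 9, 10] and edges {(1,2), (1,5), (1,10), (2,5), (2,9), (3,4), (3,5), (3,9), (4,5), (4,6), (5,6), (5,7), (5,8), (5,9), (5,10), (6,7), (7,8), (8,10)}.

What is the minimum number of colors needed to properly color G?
χ(G) = 4

Clique number ω(G) = 3 (lower bound: χ ≥ ω).
Odd cycle [7, 6, 4, 3, 9, 2, 1, 10, 8] needs 3 colors (χ ≥ 3).
Vertex 5 is adjacent to every vertex of [1, 2, 3, 4, 6, 7, 8, 9, 10], which already need 3 colors among themselves, so 5 needs a new color (χ ≥ 4).
The coloring below uses 4 colors, so χ(G) = 4.
A valid 4-coloring: color 1: [5]; color 2: [4, 7, 9, 10]; color 3: [2, 3, 6, 8]; color 4: [1].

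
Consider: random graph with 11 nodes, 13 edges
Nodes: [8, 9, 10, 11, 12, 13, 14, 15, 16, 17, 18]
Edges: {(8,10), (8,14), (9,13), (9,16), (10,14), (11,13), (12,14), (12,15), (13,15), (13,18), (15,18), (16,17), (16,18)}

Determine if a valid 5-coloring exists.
Yes, G is 5-colorable

A valid 5-coloring: color 1: [10, 12, 13, 16]; color 2: [9, 11, 14, 15, 17]; color 3: [8, 18].
(χ(G) = 3 ≤ 5.)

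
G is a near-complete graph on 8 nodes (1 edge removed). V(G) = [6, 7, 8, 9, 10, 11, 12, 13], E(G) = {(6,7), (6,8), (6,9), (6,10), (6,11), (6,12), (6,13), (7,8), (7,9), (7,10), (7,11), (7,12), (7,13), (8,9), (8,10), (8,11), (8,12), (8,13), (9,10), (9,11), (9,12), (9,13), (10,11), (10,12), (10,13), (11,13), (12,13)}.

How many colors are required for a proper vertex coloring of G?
χ(G) = 7

Clique number ω(G) = 7 (lower bound: χ ≥ ω).
The clique on [6, 7, 8, 9, 10, 11, 13] has size 7, forcing χ ≥ 7, and the coloring below uses 7 colors, so χ(G) = 7.
A valid 7-coloring: color 1: [7]; color 2: [10]; color 3: [9]; color 4: [8]; color 5: [13]; color 6: [6]; color 7: [11, 12].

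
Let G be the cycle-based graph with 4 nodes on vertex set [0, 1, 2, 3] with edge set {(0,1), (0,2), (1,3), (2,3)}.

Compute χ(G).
χ(G) = 2

Clique number ω(G) = 2 (lower bound: χ ≥ ω).
The graph is bipartite (no odd cycle), so 2 colors suffice: χ(G) = 2.
A valid 2-coloring: color 1: [1, 2]; color 2: [0, 3].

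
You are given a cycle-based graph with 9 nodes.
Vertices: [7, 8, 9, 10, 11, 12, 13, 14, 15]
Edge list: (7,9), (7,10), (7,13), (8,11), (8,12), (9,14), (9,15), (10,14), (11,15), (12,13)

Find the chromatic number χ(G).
Clique number ω(G) = 2 (lower bound: χ ≥ ω).
Odd cycle [9, 15, 11, 8, 12, 13, 7] needs 3 colors (χ ≥ 3).
The coloring below uses 3 colors, so χ(G) = 3.
A valid 3-coloring: color 1: [7, 8, 14, 15]; color 2: [9, 10, 11, 13]; color 3: [12].

χ(G) = 3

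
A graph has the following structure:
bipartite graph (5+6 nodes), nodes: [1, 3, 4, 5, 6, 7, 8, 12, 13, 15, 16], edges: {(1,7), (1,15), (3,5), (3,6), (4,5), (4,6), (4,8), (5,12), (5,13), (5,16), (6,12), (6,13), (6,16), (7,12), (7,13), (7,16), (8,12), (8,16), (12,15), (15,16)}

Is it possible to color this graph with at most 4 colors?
Yes, G is 4-colorable

A valid 4-coloring: color 1: [5, 6, 7, 8, 15]; color 2: [1, 3, 4, 12, 13, 16].
(χ(G) = 2 ≤ 4.)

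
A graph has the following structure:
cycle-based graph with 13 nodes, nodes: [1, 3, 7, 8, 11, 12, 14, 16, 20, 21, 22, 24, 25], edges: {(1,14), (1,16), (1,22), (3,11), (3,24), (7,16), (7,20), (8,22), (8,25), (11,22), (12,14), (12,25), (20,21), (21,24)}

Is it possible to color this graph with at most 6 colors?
A valid 6-coloring: color 1: [14, 16, 20, 22, 24, 25]; color 2: [1, 3, 7, 8, 12, 21]; color 3: [11].
(χ(G) = 3 ≤ 6.)

Yes, G is 6-colorable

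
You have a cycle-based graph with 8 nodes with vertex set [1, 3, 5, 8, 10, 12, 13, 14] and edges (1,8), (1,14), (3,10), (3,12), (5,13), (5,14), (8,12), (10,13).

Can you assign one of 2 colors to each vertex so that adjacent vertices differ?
Yes, G is 2-colorable

A valid 2-coloring: color 1: [1, 5, 10, 12]; color 2: [3, 8, 13, 14].
(χ(G) = 2 ≤ 2.)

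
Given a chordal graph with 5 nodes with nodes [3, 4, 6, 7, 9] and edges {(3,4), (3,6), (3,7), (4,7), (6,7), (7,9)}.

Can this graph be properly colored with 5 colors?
Yes, G is 5-colorable

A valid 5-coloring: color 1: [7]; color 2: [3, 9]; color 3: [4, 6].
(χ(G) = 3 ≤ 5.)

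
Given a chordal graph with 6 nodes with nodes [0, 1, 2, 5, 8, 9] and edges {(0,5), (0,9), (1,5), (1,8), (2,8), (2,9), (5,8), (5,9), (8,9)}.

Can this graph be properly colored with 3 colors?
A valid 3-coloring: color 1: [0, 8]; color 2: [2, 5]; color 3: [1, 9].
(χ(G) = 3 ≤ 3.)

Yes, G is 3-colorable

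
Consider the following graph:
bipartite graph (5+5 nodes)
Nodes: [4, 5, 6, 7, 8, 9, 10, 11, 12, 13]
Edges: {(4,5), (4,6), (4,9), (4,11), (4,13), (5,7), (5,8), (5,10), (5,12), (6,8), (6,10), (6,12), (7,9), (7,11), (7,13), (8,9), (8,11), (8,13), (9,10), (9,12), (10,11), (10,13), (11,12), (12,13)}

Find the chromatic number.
χ(G) = 2

Clique number ω(G) = 2 (lower bound: χ ≥ ω).
The graph is bipartite (no odd cycle), so 2 colors suffice: χ(G) = 2.
A valid 2-coloring: color 1: [4, 7, 8, 10, 12]; color 2: [5, 6, 9, 11, 13].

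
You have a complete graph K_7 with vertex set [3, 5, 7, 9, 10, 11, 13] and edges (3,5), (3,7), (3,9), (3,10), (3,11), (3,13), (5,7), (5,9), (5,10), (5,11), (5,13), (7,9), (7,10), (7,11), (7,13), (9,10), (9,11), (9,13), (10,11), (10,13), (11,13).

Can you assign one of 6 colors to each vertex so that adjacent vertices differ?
No, G is not 6-colorable

The clique on vertices [3, 5, 7, 9, 10, 11, 13] has size 7 > 6, so it alone needs 7 colors.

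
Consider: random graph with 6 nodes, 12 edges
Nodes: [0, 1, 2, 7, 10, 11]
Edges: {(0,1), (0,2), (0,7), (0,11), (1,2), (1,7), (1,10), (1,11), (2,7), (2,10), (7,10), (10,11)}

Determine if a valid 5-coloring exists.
A valid 5-coloring: color 1: [1]; color 2: [7, 11]; color 3: [0, 10]; color 4: [2].
(χ(G) = 4 ≤ 5.)

Yes, G is 5-colorable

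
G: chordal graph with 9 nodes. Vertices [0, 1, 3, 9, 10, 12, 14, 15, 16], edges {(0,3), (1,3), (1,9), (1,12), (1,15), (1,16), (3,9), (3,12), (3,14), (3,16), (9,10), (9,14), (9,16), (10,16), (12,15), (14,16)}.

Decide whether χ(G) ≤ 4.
A valid 4-coloring: color 1: [3, 10, 15]; color 2: [0, 1, 14]; color 3: [12, 16]; color 4: [9].
(χ(G) = 4 ≤ 4.)

Yes, G is 4-colorable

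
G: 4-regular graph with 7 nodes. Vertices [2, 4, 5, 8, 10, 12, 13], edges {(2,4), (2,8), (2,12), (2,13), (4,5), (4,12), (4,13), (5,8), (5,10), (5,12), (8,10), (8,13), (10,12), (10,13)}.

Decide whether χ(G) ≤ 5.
Yes, G is 5-colorable

A valid 5-coloring: color 1: [5, 13]; color 2: [4, 8]; color 3: [2, 10]; color 4: [12].
(χ(G) = 4 ≤ 5.)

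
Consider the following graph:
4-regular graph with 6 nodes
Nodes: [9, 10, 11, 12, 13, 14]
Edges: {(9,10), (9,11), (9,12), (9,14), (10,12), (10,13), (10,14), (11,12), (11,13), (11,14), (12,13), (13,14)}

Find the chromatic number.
χ(G) = 3

Clique number ω(G) = 3 (lower bound: χ ≥ ω).
The clique on [9, 10, 12] has size 3, forcing χ ≥ 3, and the coloring below uses 3 colors, so χ(G) = 3.
A valid 3-coloring: color 1: [10, 11]; color 2: [9, 13]; color 3: [12, 14].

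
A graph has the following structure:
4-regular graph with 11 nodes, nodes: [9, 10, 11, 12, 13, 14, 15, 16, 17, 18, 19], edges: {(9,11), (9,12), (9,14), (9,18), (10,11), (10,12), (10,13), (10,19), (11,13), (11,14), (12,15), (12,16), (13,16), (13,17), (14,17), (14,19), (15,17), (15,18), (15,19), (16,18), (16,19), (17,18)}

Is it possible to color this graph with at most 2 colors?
The clique on vertices [9, 11, 14] has size 3 > 2, so it alone needs 3 colors.

No, G is not 2-colorable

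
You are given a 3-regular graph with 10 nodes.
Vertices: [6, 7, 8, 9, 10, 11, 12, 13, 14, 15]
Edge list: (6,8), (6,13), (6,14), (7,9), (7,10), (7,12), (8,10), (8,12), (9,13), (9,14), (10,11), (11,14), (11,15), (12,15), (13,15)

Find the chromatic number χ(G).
Clique number ω(G) = 2 (lower bound: χ ≥ ω).
Odd cycle [15, 12, 8, 6, 14, 9, 13] needs 3 colors (χ ≥ 3).
The coloring below uses 3 colors, so χ(G) = 3.
A valid 3-coloring: color 1: [8, 9, 11]; color 2: [10, 12, 13, 14]; color 3: [6, 7, 15].

χ(G) = 3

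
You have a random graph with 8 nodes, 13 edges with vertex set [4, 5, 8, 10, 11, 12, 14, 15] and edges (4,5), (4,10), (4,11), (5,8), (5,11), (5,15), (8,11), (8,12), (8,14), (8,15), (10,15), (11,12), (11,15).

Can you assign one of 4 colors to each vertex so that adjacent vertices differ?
Yes, G is 4-colorable

A valid 4-coloring: color 1: [10, 11, 14]; color 2: [4, 8]; color 3: [5, 12]; color 4: [15].
(χ(G) = 4 ≤ 4.)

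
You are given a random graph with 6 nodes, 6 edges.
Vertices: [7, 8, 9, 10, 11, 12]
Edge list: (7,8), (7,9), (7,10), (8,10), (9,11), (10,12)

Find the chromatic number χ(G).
Clique number ω(G) = 3 (lower bound: χ ≥ ω).
The clique on [7, 8, 10] has size 3, forcing χ ≥ 3, and the coloring below uses 3 colors, so χ(G) = 3.
A valid 3-coloring: color 1: [9, 10]; color 2: [7, 11, 12]; color 3: [8].

χ(G) = 3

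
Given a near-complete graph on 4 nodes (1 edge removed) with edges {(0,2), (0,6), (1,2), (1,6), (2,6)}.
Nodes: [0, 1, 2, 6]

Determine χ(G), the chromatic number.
χ(G) = 3

Clique number ω(G) = 3 (lower bound: χ ≥ ω).
The clique on [0, 2, 6] has size 3, forcing χ ≥ 3, and the coloring below uses 3 colors, so χ(G) = 3.
A valid 3-coloring: color 1: [6]; color 2: [2]; color 3: [0, 1].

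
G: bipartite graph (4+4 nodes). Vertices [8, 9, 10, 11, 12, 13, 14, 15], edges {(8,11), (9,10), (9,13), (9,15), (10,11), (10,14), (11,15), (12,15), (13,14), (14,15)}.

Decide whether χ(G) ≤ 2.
Yes, G is 2-colorable

A valid 2-coloring: color 1: [8, 10, 13, 15]; color 2: [9, 11, 12, 14].
(χ(G) = 2 ≤ 2.)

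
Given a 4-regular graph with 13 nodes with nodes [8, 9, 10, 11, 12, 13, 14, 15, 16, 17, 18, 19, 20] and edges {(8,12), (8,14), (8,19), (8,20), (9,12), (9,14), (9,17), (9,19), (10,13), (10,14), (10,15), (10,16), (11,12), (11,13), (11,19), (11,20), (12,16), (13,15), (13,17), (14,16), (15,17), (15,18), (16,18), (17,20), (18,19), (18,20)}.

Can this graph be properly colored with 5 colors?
A valid 5-coloring: color 1: [8, 10, 11, 17, 18]; color 2: [12, 13, 14, 19, 20]; color 3: [9, 15, 16].
(χ(G) = 3 ≤ 5.)

Yes, G is 5-colorable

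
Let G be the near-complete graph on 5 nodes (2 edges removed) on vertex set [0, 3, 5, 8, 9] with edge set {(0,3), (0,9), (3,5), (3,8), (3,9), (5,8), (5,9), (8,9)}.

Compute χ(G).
χ(G) = 4

Clique number ω(G) = 4 (lower bound: χ ≥ ω).
The clique on [3, 5, 8, 9] has size 4, forcing χ ≥ 4, and the coloring below uses 4 colors, so χ(G) = 4.
A valid 4-coloring: color 1: [9]; color 2: [3]; color 3: [0, 8]; color 4: [5].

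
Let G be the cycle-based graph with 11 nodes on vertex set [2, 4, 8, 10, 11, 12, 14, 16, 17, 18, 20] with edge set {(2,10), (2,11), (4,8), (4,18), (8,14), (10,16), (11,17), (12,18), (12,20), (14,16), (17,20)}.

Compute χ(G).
χ(G) = 3

Clique number ω(G) = 2 (lower bound: χ ≥ ω).
Odd cycle [12, 20, 17, 11, 2, 10, 16, 14, 8, 4, 18] needs 3 colors (χ ≥ 3).
The coloring below uses 3 colors, so χ(G) = 3.
A valid 3-coloring: color 1: [2, 4, 12, 16, 17]; color 2: [10, 11, 14, 18, 20]; color 3: [8].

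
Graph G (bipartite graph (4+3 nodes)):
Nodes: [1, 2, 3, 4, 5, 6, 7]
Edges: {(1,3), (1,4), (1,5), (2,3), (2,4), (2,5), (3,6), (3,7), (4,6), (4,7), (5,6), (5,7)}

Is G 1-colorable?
Edge (1,3) forces its endpoints to differ, so 1 color is not enough.

No, G is not 1-colorable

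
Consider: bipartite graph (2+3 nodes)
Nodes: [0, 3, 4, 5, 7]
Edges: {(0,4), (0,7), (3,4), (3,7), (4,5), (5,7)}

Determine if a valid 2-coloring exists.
Yes, G is 2-colorable

A valid 2-coloring: color 1: [4, 7]; color 2: [0, 3, 5].
(χ(G) = 2 ≤ 2.)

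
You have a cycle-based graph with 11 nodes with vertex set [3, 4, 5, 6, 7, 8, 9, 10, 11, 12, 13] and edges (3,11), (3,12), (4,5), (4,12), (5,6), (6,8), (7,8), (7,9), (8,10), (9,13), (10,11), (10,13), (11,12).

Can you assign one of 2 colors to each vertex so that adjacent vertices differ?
The clique on vertices [3, 11, 12] has size 3 > 2, so it alone needs 3 colors.

No, G is not 2-colorable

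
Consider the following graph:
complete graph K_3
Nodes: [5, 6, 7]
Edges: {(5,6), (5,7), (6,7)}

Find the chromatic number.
Clique number ω(G) = 3 (lower bound: χ ≥ ω).
The clique on [5, 6, 7] has size 3, forcing χ ≥ 3, and the coloring below uses 3 colors, so χ(G) = 3.
A valid 3-coloring: color 1: [6]; color 2: [5]; color 3: [7].

χ(G) = 3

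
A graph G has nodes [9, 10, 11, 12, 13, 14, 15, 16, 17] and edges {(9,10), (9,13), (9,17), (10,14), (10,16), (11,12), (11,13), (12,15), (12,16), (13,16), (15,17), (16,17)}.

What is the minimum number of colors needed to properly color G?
Clique number ω(G) = 2 (lower bound: χ ≥ ω).
The graph is bipartite (no odd cycle), so 2 colors suffice: χ(G) = 2.
A valid 2-coloring: color 1: [9, 11, 14, 15, 16]; color 2: [10, 12, 13, 17].

χ(G) = 2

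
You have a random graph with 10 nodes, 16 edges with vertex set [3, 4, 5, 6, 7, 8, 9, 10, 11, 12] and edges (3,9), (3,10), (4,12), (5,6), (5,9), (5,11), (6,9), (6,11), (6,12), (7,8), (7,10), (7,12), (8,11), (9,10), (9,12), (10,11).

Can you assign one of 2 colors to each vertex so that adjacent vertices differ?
The clique on vertices [3, 9, 10] has size 3 > 2, so it alone needs 3 colors.

No, G is not 2-colorable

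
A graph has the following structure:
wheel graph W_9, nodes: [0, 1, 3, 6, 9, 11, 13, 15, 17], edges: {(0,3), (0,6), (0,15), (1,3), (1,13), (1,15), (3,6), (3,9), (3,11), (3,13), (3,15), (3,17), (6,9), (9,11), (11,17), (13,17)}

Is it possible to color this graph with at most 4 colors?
Yes, G is 4-colorable

A valid 4-coloring: color 1: [3]; color 2: [6, 11, 13, 15]; color 3: [0, 1, 9, 17].
(χ(G) = 3 ≤ 4.)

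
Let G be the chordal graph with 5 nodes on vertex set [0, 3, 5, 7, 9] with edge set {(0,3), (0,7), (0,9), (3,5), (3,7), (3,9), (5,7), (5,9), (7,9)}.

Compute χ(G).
χ(G) = 4

Clique number ω(G) = 4 (lower bound: χ ≥ ω).
The clique on [0, 3, 7, 9] has size 4, forcing χ ≥ 4, and the coloring below uses 4 colors, so χ(G) = 4.
A valid 4-coloring: color 1: [3]; color 2: [7]; color 3: [9]; color 4: [0, 5].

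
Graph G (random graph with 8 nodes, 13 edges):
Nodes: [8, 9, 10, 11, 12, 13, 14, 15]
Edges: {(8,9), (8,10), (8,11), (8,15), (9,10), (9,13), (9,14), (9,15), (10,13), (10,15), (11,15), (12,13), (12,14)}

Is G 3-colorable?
No, G is not 3-colorable

The clique on vertices [8, 9, 10, 15] has size 4 > 3, so it alone needs 4 colors.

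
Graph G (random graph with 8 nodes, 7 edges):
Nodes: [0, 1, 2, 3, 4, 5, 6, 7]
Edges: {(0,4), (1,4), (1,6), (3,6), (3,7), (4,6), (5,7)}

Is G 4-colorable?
Yes, G is 4-colorable

A valid 4-coloring: color 1: [2, 3, 4, 5]; color 2: [0, 6, 7]; color 3: [1].
(χ(G) = 3 ≤ 4.)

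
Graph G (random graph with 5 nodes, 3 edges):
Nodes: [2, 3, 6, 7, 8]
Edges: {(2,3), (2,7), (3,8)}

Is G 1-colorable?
No, G is not 1-colorable

Edge (3,8) forces its endpoints to differ, so 1 color is not enough.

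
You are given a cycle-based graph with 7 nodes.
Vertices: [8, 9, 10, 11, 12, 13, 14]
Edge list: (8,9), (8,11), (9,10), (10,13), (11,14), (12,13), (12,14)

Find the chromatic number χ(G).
Clique number ω(G) = 2 (lower bound: χ ≥ ω).
Odd cycle [13, 12, 14, 11, 8, 9, 10] needs 3 colors (χ ≥ 3).
The coloring below uses 3 colors, so χ(G) = 3.
A valid 3-coloring: color 1: [9, 13, 14]; color 2: [10, 11, 12]; color 3: [8].

χ(G) = 3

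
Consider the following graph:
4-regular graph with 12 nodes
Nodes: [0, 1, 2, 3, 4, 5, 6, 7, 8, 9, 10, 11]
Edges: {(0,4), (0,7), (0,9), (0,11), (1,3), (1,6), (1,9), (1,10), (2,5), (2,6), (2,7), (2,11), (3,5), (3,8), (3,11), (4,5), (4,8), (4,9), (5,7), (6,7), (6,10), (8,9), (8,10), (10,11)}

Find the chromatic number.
Clique number ω(G) = 3 (lower bound: χ ≥ ω).
The clique on [0, 4, 9] has size 3, forcing χ ≥ 3, and the coloring below uses 3 colors, so χ(G) = 3.
A valid 3-coloring: color 1: [0, 5, 6, 8]; color 2: [2, 3, 9, 10]; color 3: [1, 4, 7, 11].

χ(G) = 3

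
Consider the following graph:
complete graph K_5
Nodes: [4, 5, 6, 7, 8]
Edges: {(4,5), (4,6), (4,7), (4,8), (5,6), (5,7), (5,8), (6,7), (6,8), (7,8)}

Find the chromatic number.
Clique number ω(G) = 5 (lower bound: χ ≥ ω).
The clique on [4, 5, 6, 7, 8] has size 5, forcing χ ≥ 5, and the coloring below uses 5 colors, so χ(G) = 5.
A valid 5-coloring: color 1: [6]; color 2: [8]; color 3: [4]; color 4: [7]; color 5: [5].

χ(G) = 5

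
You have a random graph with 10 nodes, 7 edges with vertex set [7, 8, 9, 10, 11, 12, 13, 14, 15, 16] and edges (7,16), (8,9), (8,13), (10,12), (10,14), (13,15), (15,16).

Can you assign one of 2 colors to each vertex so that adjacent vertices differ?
A valid 2-coloring: color 1: [9, 10, 11, 13, 16]; color 2: [7, 8, 12, 14, 15].
(χ(G) = 2 ≤ 2.)

Yes, G is 2-colorable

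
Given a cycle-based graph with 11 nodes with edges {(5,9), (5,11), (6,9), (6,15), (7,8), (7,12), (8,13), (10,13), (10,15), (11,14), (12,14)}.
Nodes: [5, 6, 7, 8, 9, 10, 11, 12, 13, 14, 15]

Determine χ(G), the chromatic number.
χ(G) = 3

Clique number ω(G) = 2 (lower bound: χ ≥ ω).
Odd cycle [15, 6, 9, 5, 11, 14, 12, 7, 8, 13, 10] needs 3 colors (χ ≥ 3).
The coloring below uses 3 colors, so χ(G) = 3.
A valid 3-coloring: color 1: [9, 11, 12, 13, 15]; color 2: [5, 6, 7, 10, 14]; color 3: [8].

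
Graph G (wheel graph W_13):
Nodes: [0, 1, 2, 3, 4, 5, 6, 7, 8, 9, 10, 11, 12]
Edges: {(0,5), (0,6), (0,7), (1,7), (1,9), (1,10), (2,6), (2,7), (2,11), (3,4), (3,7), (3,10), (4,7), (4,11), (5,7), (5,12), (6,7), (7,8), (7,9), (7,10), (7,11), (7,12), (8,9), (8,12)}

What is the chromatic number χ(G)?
χ(G) = 3

Clique number ω(G) = 3 (lower bound: χ ≥ ω).
The clique on [0, 5, 7] has size 3, forcing χ ≥ 3, and the coloring below uses 3 colors, so χ(G) = 3.
A valid 3-coloring: color 1: [7]; color 2: [1, 3, 5, 6, 8, 11]; color 3: [0, 2, 4, 9, 10, 12].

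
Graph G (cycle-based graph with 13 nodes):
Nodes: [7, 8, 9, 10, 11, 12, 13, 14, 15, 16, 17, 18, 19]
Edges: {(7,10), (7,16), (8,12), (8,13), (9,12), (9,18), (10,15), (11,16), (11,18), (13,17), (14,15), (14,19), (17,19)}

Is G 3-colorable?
Yes, G is 3-colorable

A valid 3-coloring: color 1: [8, 10, 14, 16, 17, 18]; color 2: [7, 9, 11, 13, 15, 19]; color 3: [12].
(χ(G) = 3 ≤ 3.)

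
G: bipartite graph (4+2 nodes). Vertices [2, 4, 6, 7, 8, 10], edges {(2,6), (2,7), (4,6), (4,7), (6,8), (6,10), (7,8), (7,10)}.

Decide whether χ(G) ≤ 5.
A valid 5-coloring: color 1: [6, 7]; color 2: [2, 4, 8, 10].
(χ(G) = 2 ≤ 5.)

Yes, G is 5-colorable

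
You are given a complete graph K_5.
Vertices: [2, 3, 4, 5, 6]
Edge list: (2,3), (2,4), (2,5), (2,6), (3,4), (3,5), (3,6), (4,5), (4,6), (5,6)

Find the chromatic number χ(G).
Clique number ω(G) = 5 (lower bound: χ ≥ ω).
The clique on [2, 3, 4, 5, 6] has size 5, forcing χ ≥ 5, and the coloring below uses 5 colors, so χ(G) = 5.
A valid 5-coloring: color 1: [6]; color 2: [4]; color 3: [5]; color 4: [2]; color 5: [3].

χ(G) = 5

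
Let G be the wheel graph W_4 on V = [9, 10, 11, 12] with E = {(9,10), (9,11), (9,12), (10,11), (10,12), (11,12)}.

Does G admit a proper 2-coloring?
No, G is not 2-colorable

The clique on vertices [9, 10, 11, 12] has size 4 > 2, so it alone needs 4 colors.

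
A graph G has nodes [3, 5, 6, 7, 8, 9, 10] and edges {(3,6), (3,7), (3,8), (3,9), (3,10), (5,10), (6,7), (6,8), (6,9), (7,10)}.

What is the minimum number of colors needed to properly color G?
χ(G) = 3

Clique number ω(G) = 3 (lower bound: χ ≥ ω).
The clique on [3, 7, 10] has size 3, forcing χ ≥ 3, and the coloring below uses 3 colors, so χ(G) = 3.
A valid 3-coloring: color 1: [3, 5]; color 2: [6, 10]; color 3: [7, 8, 9].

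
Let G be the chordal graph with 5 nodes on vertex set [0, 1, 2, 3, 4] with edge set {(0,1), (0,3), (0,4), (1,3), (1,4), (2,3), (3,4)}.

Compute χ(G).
Clique number ω(G) = 4 (lower bound: χ ≥ ω).
The clique on [0, 1, 3, 4] has size 4, forcing χ ≥ 4, and the coloring below uses 4 colors, so χ(G) = 4.
A valid 4-coloring: color 1: [3]; color 2: [0, 2]; color 3: [1]; color 4: [4].

χ(G) = 4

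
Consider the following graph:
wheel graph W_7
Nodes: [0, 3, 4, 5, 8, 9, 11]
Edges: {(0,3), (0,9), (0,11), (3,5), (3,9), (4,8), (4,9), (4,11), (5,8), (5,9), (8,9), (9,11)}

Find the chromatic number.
χ(G) = 3

Clique number ω(G) = 3 (lower bound: χ ≥ ω).
The clique on [0, 9, 11] has size 3, forcing χ ≥ 3, and the coloring below uses 3 colors, so χ(G) = 3.
A valid 3-coloring: color 1: [9]; color 2: [3, 8, 11]; color 3: [0, 4, 5].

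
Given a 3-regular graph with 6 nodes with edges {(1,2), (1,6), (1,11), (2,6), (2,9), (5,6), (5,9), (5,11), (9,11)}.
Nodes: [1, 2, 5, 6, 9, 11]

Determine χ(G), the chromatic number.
Clique number ω(G) = 3 (lower bound: χ ≥ ω).
The clique on [1, 2, 6] has size 3, forcing χ ≥ 3, and the coloring below uses 3 colors, so χ(G) = 3.
A valid 3-coloring: color 1: [1, 5]; color 2: [6, 9]; color 3: [2, 11].

χ(G) = 3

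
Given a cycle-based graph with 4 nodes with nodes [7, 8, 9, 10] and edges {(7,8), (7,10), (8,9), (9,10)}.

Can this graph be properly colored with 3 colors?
A valid 3-coloring: color 1: [7, 9]; color 2: [8, 10].
(χ(G) = 2 ≤ 3.)

Yes, G is 3-colorable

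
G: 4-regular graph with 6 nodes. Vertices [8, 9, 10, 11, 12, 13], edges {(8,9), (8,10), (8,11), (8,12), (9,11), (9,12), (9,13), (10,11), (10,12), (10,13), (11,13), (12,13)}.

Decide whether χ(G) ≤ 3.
Yes, G is 3-colorable

A valid 3-coloring: color 1: [9, 10]; color 2: [8, 13]; color 3: [11, 12].
(χ(G) = 3 ≤ 3.)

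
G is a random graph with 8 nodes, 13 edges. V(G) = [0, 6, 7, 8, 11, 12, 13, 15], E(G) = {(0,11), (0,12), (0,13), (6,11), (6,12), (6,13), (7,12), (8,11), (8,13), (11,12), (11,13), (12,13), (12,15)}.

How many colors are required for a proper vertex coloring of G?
χ(G) = 4

Clique number ω(G) = 4 (lower bound: χ ≥ ω).
The clique on [0, 11, 12, 13] has size 4, forcing χ ≥ 4, and the coloring below uses 4 colors, so χ(G) = 4.
A valid 4-coloring: color 1: [8, 12]; color 2: [7, 11, 15]; color 3: [13]; color 4: [0, 6].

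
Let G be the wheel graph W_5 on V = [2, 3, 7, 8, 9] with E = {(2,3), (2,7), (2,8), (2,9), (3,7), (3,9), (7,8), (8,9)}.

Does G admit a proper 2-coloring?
No, G is not 2-colorable

The clique on vertices [2, 8, 9] has size 3 > 2, so it alone needs 3 colors.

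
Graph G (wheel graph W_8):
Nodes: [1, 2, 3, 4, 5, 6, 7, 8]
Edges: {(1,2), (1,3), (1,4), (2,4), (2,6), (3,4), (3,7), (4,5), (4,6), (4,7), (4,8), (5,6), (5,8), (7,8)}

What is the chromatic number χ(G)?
χ(G) = 4

Clique number ω(G) = 3 (lower bound: χ ≥ ω).
Odd cycle [3, 7, 8, 5, 6, 2, 1] needs 3 colors (χ ≥ 3).
Vertex 4 is adjacent to every vertex of [1, 2, 3, 5, 6, 7, 8], which already need 3 colors among themselves, so 4 needs a new color (χ ≥ 4).
The coloring below uses 4 colors, so χ(G) = 4.
A valid 4-coloring: color 1: [4]; color 2: [2, 3, 8]; color 3: [1, 5, 7]; color 4: [6].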